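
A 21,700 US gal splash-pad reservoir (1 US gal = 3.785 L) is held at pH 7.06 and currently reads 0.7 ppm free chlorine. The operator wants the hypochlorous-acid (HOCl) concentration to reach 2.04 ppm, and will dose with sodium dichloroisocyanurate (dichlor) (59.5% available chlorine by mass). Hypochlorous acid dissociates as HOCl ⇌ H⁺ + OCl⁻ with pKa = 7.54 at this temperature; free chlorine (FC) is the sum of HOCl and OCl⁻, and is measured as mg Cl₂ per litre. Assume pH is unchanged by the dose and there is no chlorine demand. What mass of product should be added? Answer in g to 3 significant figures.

Volume: 21,700 US gal × 3.785 L/gal = 82,134 L.
[OCl⁻]/[HOCl] = 10^(pH − pKa) = 10^(7.06 − 7.54) = 0.3311; fraction as HOCl = 1/(1 + 0.3311) = 0.7512.
Free chlorine required for 2.04 ppm HOCl: 2.04 / 0.7512 = 2.716 ppm.
FC to add: 2.716 − 0.7 = 2.016 mg/L as Cl₂.
Cl₂ equivalent: 2.016 mg/L × 82,134 L = 165.5 g.
Product at 59.5% available Cl: 165.5 / 0.595 = 278.2 g.

278 g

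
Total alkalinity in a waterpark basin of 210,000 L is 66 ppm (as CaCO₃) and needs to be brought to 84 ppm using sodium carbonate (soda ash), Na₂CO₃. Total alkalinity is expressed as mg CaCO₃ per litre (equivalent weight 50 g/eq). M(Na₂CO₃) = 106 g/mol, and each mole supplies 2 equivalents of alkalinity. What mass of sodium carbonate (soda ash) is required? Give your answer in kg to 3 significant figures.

Alkalinity to add: (84 − 66) = 18 mg/L as CaCO₃ × 210,000 L = 3780 g as CaCO₃.
Equivalents: 3780 g ÷ 50 g/eq = 75.6 eq.
Each mole of Na₂CO₃ supplies 2 eq, so 75.6 / 2 = 37.8 mol.
Mass: 37.8 mol × 106 g/mol = 4007 g.

4.01 kg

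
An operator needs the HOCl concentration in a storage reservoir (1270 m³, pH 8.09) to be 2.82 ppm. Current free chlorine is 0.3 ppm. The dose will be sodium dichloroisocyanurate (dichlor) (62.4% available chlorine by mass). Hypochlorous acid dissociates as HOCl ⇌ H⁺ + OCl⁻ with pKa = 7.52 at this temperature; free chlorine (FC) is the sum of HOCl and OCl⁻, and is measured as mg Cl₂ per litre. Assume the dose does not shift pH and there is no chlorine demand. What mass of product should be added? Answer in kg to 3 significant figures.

26.5 kg

Volume: 1270 m³ = 1,270,000 L.
[OCl⁻]/[HOCl] = 10^(pH − pKa) = 10^(8.09 − 7.52) = 3.715; fraction as HOCl = 1/(1 + 3.715) = 0.2121.
Free chlorine required for 2.82 ppm HOCl: 2.82 / 0.2121 = 13.3 ppm.
FC to add: 13.3 − 0.3 = 13 mg/L as Cl₂.
Cl₂ equivalent: 13 mg/L × 1,270,000 L = 16,510 g.
Product at 62.4% available Cl: 16,510 / 0.624 = 26,450 g.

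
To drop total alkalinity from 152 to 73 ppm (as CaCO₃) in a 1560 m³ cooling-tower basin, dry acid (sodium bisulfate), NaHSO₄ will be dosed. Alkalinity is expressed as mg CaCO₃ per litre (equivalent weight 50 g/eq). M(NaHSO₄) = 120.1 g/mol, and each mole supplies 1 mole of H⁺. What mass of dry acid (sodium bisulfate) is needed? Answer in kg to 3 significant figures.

296 kg

Volume: 1560 m³ = 1,560,000 L.
Alkalinity to neutralize: (152 − 73) = 79 mg/L as CaCO₃ × 1,560,000 L = 123,200 g as CaCO₃.
Equivalents of H⁺ required: 123,200 ÷ 50 g/eq = 2465 eq = 2465 mol NaHSO₄.
Mass of NaHSO₄: 2465 × 120.1 = 296,000 g.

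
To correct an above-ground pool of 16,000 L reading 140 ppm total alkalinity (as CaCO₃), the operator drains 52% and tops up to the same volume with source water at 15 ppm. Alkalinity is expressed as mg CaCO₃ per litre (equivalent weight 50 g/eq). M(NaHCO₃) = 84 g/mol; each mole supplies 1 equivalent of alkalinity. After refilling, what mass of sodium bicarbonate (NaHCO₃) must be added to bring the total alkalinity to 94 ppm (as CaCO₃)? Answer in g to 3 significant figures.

511 g

After draining 52% and refilling: 140 × 0.48 + 15 × 0.52 = 75 ppm.
Deficit to target: 94 − 75 = 19 mg/L.
As CaCO₃: 19 mg/L × 16,000 L = 304 g; ÷ 50 g/eq ÷ 1 = 6.08 mol NaHCO₃.
Mass: 6.08 × 84 = 510.7 g.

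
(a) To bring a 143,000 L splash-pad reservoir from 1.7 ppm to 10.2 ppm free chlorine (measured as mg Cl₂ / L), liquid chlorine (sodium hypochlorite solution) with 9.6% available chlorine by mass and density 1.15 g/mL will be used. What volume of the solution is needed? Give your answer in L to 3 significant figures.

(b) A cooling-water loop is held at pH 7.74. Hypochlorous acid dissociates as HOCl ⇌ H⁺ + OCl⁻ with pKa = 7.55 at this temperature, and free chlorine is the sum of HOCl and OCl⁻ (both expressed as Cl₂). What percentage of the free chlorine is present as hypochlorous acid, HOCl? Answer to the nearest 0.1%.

(a) 11.0 L; (b) 39.2%

(a) Chlorine deficit: 10.2 − 1.7 = 8.5 ppm = 8.5 mg/L as Cl₂.
(a) Cl₂ equivalent needed: 8.5 mg/L × 143,000 L = 1,216,000 mg = 1216 g.
(a) Product at 9.6% available chlorine: 1216 / 0.096 = 12,660 g.
(a) Volume at density 1.15 g/mL: 12,660 g ÷ 1.15 g/mL = 11,010 mL.

(b) [OCl⁻]/[HOCl] = 10^(pH − pKa) = 10^(7.74 − 7.55) = 10^0.19 = 1.549.
(b) Fraction as HOCl = 1 / (1 + 1.549) = 0.3923.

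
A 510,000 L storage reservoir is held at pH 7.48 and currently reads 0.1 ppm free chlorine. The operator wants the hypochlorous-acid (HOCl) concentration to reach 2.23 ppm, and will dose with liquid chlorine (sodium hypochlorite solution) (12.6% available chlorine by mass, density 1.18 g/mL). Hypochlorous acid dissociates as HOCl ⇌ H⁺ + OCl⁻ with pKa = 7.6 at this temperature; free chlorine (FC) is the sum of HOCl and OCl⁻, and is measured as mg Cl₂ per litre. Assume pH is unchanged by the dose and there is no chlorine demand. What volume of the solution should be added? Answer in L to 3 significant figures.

[OCl⁻]/[HOCl] = 10^(pH − pKa) = 10^(7.48 − 7.6) = 0.7586; fraction as HOCl = 1/(1 + 0.7586) = 0.5686.
Free chlorine required for 2.23 ppm HOCl: 2.23 / 0.5686 = 3.922 ppm.
FC to add: 3.922 − 0.1 = 3.822 mg/L as Cl₂.
Cl₂ equivalent: 3.822 mg/L × 510,000 L = 1949 g.
Product at 12.6% available Cl: 1949 / 0.126 = 15,470 g.
Volume: 15,470 g ÷ 1.18 g/mL = 13,110 mL.

13.1 L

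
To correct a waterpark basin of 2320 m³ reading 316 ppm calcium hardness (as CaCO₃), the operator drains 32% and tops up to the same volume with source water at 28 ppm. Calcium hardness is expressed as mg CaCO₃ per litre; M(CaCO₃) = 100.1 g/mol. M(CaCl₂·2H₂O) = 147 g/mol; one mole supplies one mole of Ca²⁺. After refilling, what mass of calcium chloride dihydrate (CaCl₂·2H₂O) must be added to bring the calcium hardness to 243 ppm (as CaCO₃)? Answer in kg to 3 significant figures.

65.3 kg

Volume: 2320 m³ = 2,320,000 L.
After draining 32% and refilling: 316 × 0.68 + 28 × 0.32 = 223.84 ppm.
Deficit to target: 243 − 223.84 = 19.16 mg/L.
As CaCO₃: 19.16 mg/L × 2,320,000 L = 44,450 g; ÷ 100.1 = 444.1 mol Ca²⁺.
Mass: 444.1 × 147 = 65,280 g.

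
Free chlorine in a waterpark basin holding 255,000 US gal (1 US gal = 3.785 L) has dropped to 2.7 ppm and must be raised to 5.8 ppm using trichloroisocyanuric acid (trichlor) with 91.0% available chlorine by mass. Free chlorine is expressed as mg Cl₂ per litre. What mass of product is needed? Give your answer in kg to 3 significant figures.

Volume: 255,000 US gal × 3.785 L/gal = 965,175 L.
Chlorine deficit: 5.8 − 2.7 = 3.1 ppm = 3.1 mg/L as Cl₂.
Cl₂ equivalent needed: 3.1 mg/L × 965,175 L = 2,992,000 mg = 2992 g.
Product at 91.0% available chlorine: 2992 / 0.91 = 3288 g.

3.29 kg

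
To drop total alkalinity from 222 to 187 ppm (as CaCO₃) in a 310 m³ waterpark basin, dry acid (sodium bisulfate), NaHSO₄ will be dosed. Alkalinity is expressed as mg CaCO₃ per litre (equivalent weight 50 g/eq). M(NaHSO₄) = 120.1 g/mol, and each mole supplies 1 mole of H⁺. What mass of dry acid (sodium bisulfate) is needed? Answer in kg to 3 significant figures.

26.1 kg

Volume: 310 m³ = 310,000 L.
Alkalinity to neutralize: (222 − 187) = 35 mg/L as CaCO₃ × 310,000 L = 10,850 g as CaCO₃.
Equivalents of H⁺ required: 10,850 ÷ 50 g/eq = 217 eq = 217 mol NaHSO₄.
Mass of NaHSO₄: 217 × 120.1 = 26,060 g.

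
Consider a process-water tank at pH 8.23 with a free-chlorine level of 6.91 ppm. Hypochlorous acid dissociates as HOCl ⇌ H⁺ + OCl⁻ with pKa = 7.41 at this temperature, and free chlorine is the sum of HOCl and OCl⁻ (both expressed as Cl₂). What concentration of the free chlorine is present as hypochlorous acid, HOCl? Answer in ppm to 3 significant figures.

0.908 ppm

[OCl⁻]/[HOCl] = 10^(pH − pKa) = 10^(8.23 − 7.41) = 10^0.82 = 6.607.
Fraction as HOCl = 1 / (1 + 6.607) = 0.1315.
HOCl = 0.1315 × 6.91 ppm = 0.9084 ppm.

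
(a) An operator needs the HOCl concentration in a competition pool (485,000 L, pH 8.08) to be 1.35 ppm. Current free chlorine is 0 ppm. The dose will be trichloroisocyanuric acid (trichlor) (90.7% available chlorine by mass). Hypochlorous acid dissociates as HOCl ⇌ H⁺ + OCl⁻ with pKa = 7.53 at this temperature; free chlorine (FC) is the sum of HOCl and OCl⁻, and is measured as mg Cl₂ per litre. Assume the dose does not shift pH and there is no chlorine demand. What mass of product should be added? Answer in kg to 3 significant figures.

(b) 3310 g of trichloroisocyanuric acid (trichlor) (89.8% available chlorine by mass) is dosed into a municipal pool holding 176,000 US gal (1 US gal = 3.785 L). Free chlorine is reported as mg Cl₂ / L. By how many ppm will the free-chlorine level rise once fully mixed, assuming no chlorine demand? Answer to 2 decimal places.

(a) 3.28 kg; (b) 4.46 ppm

(a) [OCl⁻]/[HOCl] = 10^(pH − pKa) = 10^(8.08 − 7.53) = 3.548; fraction as HOCl = 1/(1 + 3.548) = 0.2199.
(a) Free chlorine required for 1.35 ppm HOCl: 1.35 / 0.2199 = 6.14 ppm.
(a) FC to add: 6.14 − 0 = 6.14 mg/L as Cl₂.
(a) Cl₂ equivalent: 6.14 mg/L × 485,000 L = 2978 g.
(a) Product at 90.7% available Cl: 2978 / 0.907 = 3283 g.

(b) Volume: 176,000 US gal × 3.785 L/gal = 666,160 L.
(b) Available chlorine delivered: 3310 g × 0.898 = 2972 g as Cl₂.
(b) Concentration rise: 2972 g / 666,160 L = 4.462 mg/L = 4.46 ppm.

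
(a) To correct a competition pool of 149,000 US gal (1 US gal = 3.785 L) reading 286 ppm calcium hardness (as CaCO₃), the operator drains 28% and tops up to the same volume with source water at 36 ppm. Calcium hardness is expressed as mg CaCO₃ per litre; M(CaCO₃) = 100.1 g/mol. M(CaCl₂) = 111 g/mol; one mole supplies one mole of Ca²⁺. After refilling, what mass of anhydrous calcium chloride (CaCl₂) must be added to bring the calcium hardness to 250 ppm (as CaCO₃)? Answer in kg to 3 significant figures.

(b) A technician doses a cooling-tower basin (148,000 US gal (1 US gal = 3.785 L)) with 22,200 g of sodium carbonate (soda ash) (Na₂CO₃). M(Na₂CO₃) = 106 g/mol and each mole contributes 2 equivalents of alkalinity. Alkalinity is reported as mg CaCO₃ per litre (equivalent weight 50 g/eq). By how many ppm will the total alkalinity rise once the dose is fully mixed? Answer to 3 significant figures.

(a) Volume: 149,000 US gal × 3.785 L/gal = 563,965 L.
(a) After draining 28% and refilling: 286 × 0.72 + 36 × 0.28 = 216 ppm.
(a) Deficit to target: 250 − 216 = 34 mg/L.
(a) As CaCO₃: 34 mg/L × 563,965 L = 19,170 g; ÷ 100.1 = 191.6 mol Ca²⁺.
(a) Mass: 191.6 × 111 = 21,260 g.

(b) Volume: 148,000 US gal × 3.785 L/gal = 560,180 L.
(b) Moles of Na₂CO₃: 22,200 g ÷ 106 g/mol = 209.4 mol → 418.9 eq of alkalinity.
(b) As CaCO₃: 418.9 eq × 50 g/eq = 20,940 g.
(b) Rise: 20,940 g / 560,180 L × 1000 = 37.39 mg/L.

(a) 21.3 kg; (b) 37.4 ppm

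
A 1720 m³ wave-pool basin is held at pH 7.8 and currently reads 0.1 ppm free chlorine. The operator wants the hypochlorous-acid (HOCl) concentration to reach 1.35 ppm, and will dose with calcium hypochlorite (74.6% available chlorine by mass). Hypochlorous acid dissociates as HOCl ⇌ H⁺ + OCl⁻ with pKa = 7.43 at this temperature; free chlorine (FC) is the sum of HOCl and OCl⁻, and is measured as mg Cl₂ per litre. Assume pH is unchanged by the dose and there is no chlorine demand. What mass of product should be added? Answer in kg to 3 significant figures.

10.2 kg

Volume: 1720 m³ = 1,720,000 L.
[OCl⁻]/[HOCl] = 10^(pH − pKa) = 10^(7.8 − 7.43) = 2.344; fraction as HOCl = 1/(1 + 2.344) = 0.299.
Free chlorine required for 1.35 ppm HOCl: 1.35 / 0.299 = 4.515 ppm.
FC to add: 4.515 − 0.1 = 4.415 mg/L as Cl₂.
Cl₂ equivalent: 4.415 mg/L × 1,720,000 L = 7593 g.
Product at 74.6% available Cl: 7593 / 0.746 = 10,180 g.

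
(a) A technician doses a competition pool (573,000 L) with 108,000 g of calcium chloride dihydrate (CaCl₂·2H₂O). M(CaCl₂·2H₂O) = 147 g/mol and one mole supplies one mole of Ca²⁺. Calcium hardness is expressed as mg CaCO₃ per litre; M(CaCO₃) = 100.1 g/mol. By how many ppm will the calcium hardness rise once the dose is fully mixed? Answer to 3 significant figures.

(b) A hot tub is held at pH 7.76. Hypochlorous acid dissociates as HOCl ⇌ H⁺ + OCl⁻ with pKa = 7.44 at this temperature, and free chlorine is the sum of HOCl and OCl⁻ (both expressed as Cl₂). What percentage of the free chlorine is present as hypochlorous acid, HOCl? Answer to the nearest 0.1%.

(a) Moles of Ca²⁺: 108,000 g ÷ 147 g/mol = 734.7 mol.
(a) As CaCO₃: 734.7 mol × 100.1 g/mol = 73,540 g.
(a) Rise: 73,540 g / 573,000 L × 1000 = 128.3 mg/L.

(b) [OCl⁻]/[HOCl] = 10^(pH − pKa) = 10^(7.76 − 7.44) = 10^0.32 = 2.089.
(b) Fraction as HOCl = 1 / (1 + 2.089) = 0.3237.

(a) 128 ppm; (b) 32.4%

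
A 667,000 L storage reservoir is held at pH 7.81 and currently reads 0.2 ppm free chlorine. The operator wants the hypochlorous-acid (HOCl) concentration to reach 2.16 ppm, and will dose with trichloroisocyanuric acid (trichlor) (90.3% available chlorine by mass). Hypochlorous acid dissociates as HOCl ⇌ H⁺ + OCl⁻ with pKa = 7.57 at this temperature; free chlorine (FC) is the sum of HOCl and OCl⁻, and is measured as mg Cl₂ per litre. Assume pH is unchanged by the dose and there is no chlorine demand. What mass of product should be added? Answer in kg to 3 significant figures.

[OCl⁻]/[HOCl] = 10^(pH − pKa) = 10^(7.81 − 7.57) = 1.738; fraction as HOCl = 1/(1 + 1.738) = 0.3653.
Free chlorine required for 2.16 ppm HOCl: 2.16 / 0.3653 = 5.914 ppm.
FC to add: 5.914 − 0.2 = 5.714 mg/L as Cl₂.
Cl₂ equivalent: 5.714 mg/L × 667,000 L = 3811 g.
Product at 90.3% available Cl: 3811 / 0.903 = 4220 g.

4.22 kg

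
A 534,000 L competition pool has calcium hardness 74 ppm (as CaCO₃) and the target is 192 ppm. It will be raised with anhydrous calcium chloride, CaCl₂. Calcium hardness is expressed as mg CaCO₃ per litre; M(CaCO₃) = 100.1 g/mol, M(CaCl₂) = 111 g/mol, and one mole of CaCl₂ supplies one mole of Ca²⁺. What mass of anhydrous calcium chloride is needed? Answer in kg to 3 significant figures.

69.9 kg

Hardness to add: (192 − 74) = 118 mg/L as CaCO₃ × 534,000 L = 63,010 g as CaCO₃.
Moles of Ca²⁺ (1 mol Ca²⁺ ≡ 1 mol CaCO₃): 63,010 / 100.1 g/mol = 629.5 mol.
Mass of CaCl₂: 629.5 × 111 = 69,870 g.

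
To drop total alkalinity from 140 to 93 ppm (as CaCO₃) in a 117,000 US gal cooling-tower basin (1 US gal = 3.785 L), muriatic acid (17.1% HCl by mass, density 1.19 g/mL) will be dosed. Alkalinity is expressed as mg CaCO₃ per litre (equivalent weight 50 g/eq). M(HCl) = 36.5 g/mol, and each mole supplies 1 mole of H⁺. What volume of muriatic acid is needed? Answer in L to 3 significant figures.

Volume: 117,000 US gal × 3.785 L/gal = 442,845 L.
Alkalinity to neutralize: (140 − 93) = 47 mg/L as CaCO₃ × 442,845 L = 20,810 g as CaCO₃.
Equivalents of H⁺ required: 20,810 ÷ 50 g/eq = 416.3 eq = 416.3 mol HCl.
Mass of HCl: 416.3 × 36.5 = 15,190 g.
Mass of 17.1% solution: 15,190 / 0.171 = 88,850 g.
Volume: 88,850 g ÷ 1.19 g/mL = 74,670 mL.

74.7 L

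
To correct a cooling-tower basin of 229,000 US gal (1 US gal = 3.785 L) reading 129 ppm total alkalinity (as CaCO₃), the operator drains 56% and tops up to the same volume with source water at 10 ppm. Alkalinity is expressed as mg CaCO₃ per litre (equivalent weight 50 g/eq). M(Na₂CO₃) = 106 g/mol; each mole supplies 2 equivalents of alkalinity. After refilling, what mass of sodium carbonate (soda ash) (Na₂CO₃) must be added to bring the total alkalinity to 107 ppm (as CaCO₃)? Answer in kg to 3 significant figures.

Volume: 229,000 US gal × 3.785 L/gal = 866,765 L.
After draining 56% and refilling: 129 × 0.44 + 10 × 0.56 = 62.36 ppm.
Deficit to target: 107 − 62.36 = 44.64 mg/L.
As CaCO₃: 44.64 mg/L × 866,765 L = 38,690 g; ÷ 50 g/eq ÷ 2 = 386.9 mol Na₂CO₃.
Mass: 386.9 × 106 = 41,010 g.

41.0 kg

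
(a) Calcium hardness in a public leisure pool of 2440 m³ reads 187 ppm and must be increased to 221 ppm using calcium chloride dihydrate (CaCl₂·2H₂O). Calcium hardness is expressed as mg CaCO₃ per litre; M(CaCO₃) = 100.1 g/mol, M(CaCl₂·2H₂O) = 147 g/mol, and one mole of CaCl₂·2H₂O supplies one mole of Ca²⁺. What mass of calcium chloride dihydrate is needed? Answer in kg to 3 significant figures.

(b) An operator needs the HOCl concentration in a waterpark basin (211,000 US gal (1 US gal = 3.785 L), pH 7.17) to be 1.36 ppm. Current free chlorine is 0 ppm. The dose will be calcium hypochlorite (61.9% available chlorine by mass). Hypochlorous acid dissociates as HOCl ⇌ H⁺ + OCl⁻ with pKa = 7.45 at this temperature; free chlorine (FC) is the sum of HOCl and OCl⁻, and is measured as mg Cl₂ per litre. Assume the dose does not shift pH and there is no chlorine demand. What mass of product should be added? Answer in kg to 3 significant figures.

(a) 122 kg; (b) 2.68 kg

(a) Volume: 2440 m³ = 2,440,000 L.
(a) Hardness to add: (221 − 187) = 34 mg/L as CaCO₃ × 2,440,000 L = 82,960 g as CaCO₃.
(a) Moles of Ca²⁺ (1 mol Ca²⁺ ≡ 1 mol CaCO₃): 82,960 / 100.1 g/mol = 828.8 mol.
(a) Mass of CaCl₂·2H₂O: 828.8 × 147 = 121,800 g.

(b) Volume: 211,000 US gal × 3.785 L/gal = 798,635 L.
(b) [OCl⁻]/[HOCl] = 10^(pH − pKa) = 10^(7.17 − 7.45) = 0.5248; fraction as HOCl = 1/(1 + 0.5248) = 0.6558.
(b) Free chlorine required for 1.36 ppm HOCl: 1.36 / 0.6558 = 2.074 ppm.
(b) FC to add: 2.074 − 0 = 2.074 mg/L as Cl₂.
(b) Cl₂ equivalent: 2.074 mg/L × 798,635 L = 1656 g.
(b) Product at 61.9% available Cl: 1656 / 0.619 = 2676 g.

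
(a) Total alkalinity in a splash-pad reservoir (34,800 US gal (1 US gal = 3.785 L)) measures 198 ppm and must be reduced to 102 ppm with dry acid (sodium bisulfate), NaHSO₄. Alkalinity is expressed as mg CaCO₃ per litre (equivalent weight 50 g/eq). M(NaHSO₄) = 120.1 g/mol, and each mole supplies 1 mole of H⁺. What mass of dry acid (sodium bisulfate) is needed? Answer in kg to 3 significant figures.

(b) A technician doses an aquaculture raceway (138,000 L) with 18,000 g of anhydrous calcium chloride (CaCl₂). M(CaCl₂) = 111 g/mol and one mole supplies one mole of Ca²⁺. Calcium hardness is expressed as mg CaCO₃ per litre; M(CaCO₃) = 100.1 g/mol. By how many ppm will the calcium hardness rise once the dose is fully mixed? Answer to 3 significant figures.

(a) 30.4 kg; (b) 118 ppm

(a) Volume: 34,800 US gal × 3.785 L/gal = 131,718 L.
(a) Alkalinity to neutralize: (198 − 102) = 96 mg/L as CaCO₃ × 131,718 L = 12,640 g as CaCO₃.
(a) Equivalents of H⁺ required: 12,640 ÷ 50 g/eq = 252.9 eq = 252.9 mol NaHSO₄.
(a) Mass of NaHSO₄: 252.9 × 120.1 = 30,370 g.

(b) Moles of Ca²⁺: 18,000 g ÷ 111 g/mol = 162.2 mol.
(b) As CaCO₃: 162.2 mol × 100.1 g/mol = 16,230 g.
(b) Rise: 16,230 g / 138,000 L × 1000 = 117.6 mg/L.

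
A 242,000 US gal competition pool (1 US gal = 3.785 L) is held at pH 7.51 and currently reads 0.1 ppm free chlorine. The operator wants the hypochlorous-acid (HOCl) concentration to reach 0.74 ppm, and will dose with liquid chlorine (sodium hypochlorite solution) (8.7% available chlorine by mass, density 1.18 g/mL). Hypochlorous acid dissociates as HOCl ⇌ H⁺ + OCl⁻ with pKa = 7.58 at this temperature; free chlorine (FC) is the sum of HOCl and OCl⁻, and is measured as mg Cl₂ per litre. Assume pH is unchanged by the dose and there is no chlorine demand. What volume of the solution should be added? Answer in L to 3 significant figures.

11.3 L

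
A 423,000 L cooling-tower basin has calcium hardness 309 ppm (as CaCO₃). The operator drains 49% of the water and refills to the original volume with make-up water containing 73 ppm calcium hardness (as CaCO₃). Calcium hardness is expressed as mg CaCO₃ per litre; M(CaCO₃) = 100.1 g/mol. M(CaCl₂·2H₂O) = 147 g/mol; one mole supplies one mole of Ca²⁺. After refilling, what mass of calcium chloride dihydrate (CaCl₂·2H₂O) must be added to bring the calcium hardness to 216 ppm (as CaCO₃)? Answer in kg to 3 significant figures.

14.1 kg

After draining 49% and refilling: 309 × 0.51 + 73 × 0.49 = 193.36 ppm.
Deficit to target: 216 − 193.36 = 22.64 mg/L.
As CaCO₃: 22.64 mg/L × 423,000 L = 9577 g; ÷ 100.1 = 95.67 mol Ca²⁺.
Mass: 95.67 × 147 = 14,060 g.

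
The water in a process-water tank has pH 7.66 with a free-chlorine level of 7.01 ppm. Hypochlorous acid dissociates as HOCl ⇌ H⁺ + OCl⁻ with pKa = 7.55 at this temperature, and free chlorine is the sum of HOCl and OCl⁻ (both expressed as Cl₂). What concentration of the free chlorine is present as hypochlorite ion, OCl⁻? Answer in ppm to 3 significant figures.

3.95 ppm

[OCl⁻]/[HOCl] = 10^(pH − pKa) = 10^(7.66 − 7.55) = 10^0.11 = 1.288.
Fraction as HOCl = 1 / (1 + 1.288) = 0.437.
OCl⁻ = (1 − 0.437) × 7.01 ppm = 3.947 ppm.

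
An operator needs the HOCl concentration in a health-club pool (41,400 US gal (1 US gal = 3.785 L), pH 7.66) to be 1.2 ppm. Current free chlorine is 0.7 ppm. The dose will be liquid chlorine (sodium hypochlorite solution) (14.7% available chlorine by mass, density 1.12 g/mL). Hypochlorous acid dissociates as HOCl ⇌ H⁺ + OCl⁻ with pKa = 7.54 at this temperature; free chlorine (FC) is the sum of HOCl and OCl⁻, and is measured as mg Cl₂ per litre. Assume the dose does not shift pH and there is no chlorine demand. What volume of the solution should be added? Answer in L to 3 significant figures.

1.98 L

Volume: 41,400 US gal × 3.785 L/gal = 156,699 L.
[OCl⁻]/[HOCl] = 10^(pH − pKa) = 10^(7.66 − 7.54) = 1.318; fraction as HOCl = 1/(1 + 1.318) = 0.4314.
Free chlorine required for 1.2 ppm HOCl: 1.2 / 0.4314 = 2.782 ppm.
FC to add: 2.782 − 0.7 = 2.082 mg/L as Cl₂.
Cl₂ equivalent: 2.082 mg/L × 156,699 L = 326.2 g.
Product at 14.7% available Cl: 326.2 / 0.147 = 2219 g.
Volume: 2219 g ÷ 1.12 g/mL = 1981 mL.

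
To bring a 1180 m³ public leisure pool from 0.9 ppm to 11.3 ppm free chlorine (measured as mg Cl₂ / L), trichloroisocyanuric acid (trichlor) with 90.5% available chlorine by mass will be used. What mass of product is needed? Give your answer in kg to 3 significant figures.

13.6 kg

Volume: 1180 m³ = 1,180,000 L.
Chlorine deficit: 11.3 − 0.9 = 10.4 ppm = 10.4 mg/L as Cl₂.
Cl₂ equivalent needed: 10.4 mg/L × 1,180,000 L = 12,270,000 mg = 12,270 g.
Product at 90.5% available chlorine: 12,270 / 0.905 = 13,560 g.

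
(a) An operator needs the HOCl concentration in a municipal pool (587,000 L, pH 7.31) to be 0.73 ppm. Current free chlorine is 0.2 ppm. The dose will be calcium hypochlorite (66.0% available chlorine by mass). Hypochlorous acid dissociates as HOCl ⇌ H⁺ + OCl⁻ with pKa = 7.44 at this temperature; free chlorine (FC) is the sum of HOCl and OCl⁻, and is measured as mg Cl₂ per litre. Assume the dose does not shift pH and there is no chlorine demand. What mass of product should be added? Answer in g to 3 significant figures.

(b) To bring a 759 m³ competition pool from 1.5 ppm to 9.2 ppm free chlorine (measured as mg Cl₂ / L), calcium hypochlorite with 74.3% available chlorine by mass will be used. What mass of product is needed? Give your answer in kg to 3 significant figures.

(a) [OCl⁻]/[HOCl] = 10^(pH − pKa) = 10^(7.31 − 7.44) = 0.7413; fraction as HOCl = 1/(1 + 0.7413) = 0.5743.
(a) Free chlorine required for 0.73 ppm HOCl: 0.73 / 0.5743 = 1.271 ppm.
(a) FC to add: 1.271 − 0.2 = 1.071 mg/L as Cl₂.
(a) Cl₂ equivalent: 1.071 mg/L × 587,000 L = 628.8 g.
(a) Product at 66.0% available Cl: 628.8 / 0.66 = 952.7 g.

(b) Volume: 759 m³ = 759,000 L.
(b) Chlorine deficit: 9.2 − 1.5 = 7.7 ppm = 7.7 mg/L as Cl₂.
(b) Cl₂ equivalent needed: 7.7 mg/L × 759,000 L = 5,844,000 mg = 5844 g.
(b) Product at 74.3% available chlorine: 5844 / 0.743 = 7866 g.

(a) 953 g; (b) 7.87 kg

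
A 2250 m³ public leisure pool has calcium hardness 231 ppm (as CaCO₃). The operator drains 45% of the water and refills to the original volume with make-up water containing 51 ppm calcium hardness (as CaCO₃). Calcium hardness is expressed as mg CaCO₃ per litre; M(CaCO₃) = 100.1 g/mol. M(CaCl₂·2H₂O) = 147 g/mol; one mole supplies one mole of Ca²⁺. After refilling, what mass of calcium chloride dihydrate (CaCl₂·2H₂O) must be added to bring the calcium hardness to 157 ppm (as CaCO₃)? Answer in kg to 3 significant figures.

Volume: 2250 m³ = 2,250,000 L.
After draining 45% and refilling: 231 × 0.55 + 51 × 0.45 = 150 ppm.
Deficit to target: 157 − 150 = 7 mg/L.
As CaCO₃: 7 mg/L × 2,250,000 L = 15,750 g; ÷ 100.1 = 157.3 mol Ca²⁺.
Mass: 157.3 × 147 = 23,130 g.

23.1 kg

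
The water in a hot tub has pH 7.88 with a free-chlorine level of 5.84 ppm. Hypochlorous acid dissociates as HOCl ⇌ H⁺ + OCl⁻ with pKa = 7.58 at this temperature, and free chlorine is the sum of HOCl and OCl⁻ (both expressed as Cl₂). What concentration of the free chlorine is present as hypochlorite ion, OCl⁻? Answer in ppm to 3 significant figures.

[OCl⁻]/[HOCl] = 10^(pH − pKa) = 10^(7.88 − 7.58) = 10^0.30 = 1.995.
Fraction as HOCl = 1 / (1 + 1.995) = 0.3339.
OCl⁻ = (1 − 0.3339) × 5.84 ppm = 3.89 ppm.

3.89 ppm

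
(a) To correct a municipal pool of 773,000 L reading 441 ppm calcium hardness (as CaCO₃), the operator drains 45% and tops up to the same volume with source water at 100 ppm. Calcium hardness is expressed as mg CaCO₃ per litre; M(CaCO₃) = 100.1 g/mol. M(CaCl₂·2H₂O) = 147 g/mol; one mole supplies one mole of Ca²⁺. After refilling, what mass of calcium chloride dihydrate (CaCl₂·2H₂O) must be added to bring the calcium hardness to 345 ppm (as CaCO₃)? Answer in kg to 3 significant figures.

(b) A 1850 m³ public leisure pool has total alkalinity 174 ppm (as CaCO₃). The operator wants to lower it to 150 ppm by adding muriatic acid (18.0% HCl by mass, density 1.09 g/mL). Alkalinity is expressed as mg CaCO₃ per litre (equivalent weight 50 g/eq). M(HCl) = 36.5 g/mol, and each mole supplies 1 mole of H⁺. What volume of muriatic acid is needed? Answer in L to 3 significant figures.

(a) 65.2 kg; (b) 165 L

(a) After draining 45% and refilling: 441 × 0.55 + 100 × 0.45 = 287.55 ppm.
(a) Deficit to target: 345 − 287.55 = 57.45 mg/L.
(a) As CaCO₃: 57.45 mg/L × 773,000 L = 44,410 g; ÷ 100.1 = 443.6 mol Ca²⁺.
(a) Mass: 443.6 × 147 = 65,220 g.

(b) Volume: 1850 m³ = 1,850,000 L.
(b) Alkalinity to neutralize: (174 − 150) = 24 mg/L as CaCO₃ × 1,850,000 L = 44,400 g as CaCO₃.
(b) Equivalents of H⁺ required: 44,400 ÷ 50 g/eq = 888 eq = 888 mol HCl.
(b) Mass of HCl: 888 × 36.5 = 32,410 g.
(b) Mass of 18.0% solution: 32,410 / 0.18 = 180,100 g.
(b) Volume: 180,100 g ÷ 1.09 g/mL = 165,200 mL.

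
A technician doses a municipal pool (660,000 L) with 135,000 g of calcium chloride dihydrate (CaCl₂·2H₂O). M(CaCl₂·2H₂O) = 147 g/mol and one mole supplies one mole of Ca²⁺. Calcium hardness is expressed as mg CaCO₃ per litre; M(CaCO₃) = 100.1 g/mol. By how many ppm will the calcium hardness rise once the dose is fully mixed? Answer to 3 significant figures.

Moles of Ca²⁺: 135,000 g ÷ 147 g/mol = 918.4 mol.
As CaCO₃: 918.4 mol × 100.1 g/mol = 91,930 g.
Rise: 91,930 g / 660,000 L × 1000 = 139.3 mg/L.

139 ppm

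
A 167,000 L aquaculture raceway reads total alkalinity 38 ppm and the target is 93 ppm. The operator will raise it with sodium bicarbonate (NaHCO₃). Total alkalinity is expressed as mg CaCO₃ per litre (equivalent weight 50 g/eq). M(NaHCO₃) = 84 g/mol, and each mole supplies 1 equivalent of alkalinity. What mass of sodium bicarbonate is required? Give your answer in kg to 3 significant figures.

Alkalinity to add: (93 − 38) = 55 mg/L as CaCO₃ × 167,000 L = 9185 g as CaCO₃.
Equivalents: 9185 g ÷ 50 g/eq = 183.7 eq.
NaHCO₃ supplies 1 eq per mole → 183.7 mol.
Mass: 183.7 mol × 84 g/mol = 15,430 g.

15.4 kg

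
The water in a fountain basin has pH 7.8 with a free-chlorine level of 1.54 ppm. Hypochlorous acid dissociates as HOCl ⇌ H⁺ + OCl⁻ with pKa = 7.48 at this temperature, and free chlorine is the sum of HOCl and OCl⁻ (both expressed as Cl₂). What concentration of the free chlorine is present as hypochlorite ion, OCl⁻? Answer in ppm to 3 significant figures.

1.04 ppm

[OCl⁻]/[HOCl] = 10^(pH − pKa) = 10^(7.8 − 7.48) = 10^0.32 = 2.089.
Fraction as HOCl = 1 / (1 + 2.089) = 0.3237.
OCl⁻ = (1 − 0.3237) × 1.54 ppm = 1.042 ppm.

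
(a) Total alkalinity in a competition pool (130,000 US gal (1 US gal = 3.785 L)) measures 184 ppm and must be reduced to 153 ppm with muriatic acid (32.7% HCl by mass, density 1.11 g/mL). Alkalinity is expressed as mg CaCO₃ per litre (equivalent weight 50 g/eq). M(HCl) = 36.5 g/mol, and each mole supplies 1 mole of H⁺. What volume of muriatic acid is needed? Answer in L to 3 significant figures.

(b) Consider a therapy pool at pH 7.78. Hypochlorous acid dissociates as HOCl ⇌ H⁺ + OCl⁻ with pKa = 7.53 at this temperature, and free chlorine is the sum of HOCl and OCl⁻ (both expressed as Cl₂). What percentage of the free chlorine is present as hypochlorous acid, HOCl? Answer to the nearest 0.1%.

(a) 30.7 L; (b) 36.0%

(a) Volume: 130,000 US gal × 3.785 L/gal = 492,050 L.
(a) Alkalinity to neutralize: (184 − 153) = 31 mg/L as CaCO₃ × 492,050 L = 15,250 g as CaCO₃.
(a) Equivalents of H⁺ required: 15,250 ÷ 50 g/eq = 305.1 eq = 305.1 mol HCl.
(a) Mass of HCl: 305.1 × 36.5 = 11,140 g.
(a) Mass of 32.7% solution: 11,140 / 0.327 = 34,050 g.
(a) Volume: 34,050 g ÷ 1.11 g/mL = 30,680 mL.

(b) [OCl⁻]/[HOCl] = 10^(pH − pKa) = 10^(7.78 − 7.53) = 10^0.25 = 1.778.
(b) Fraction as HOCl = 1 / (1 + 1.778) = 0.3599.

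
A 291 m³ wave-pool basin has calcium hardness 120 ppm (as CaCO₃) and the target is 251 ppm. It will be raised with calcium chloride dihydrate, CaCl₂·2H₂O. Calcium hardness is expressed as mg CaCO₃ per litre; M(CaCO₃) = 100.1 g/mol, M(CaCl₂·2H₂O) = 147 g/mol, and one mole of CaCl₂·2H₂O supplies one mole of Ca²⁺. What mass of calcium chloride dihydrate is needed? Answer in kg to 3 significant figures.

56.0 kg

Volume: 291 m³ = 291,000 L.
Hardness to add: (251 − 120) = 131 mg/L as CaCO₃ × 291,000 L = 38,120 g as CaCO₃.
Moles of Ca²⁺ (1 mol Ca²⁺ ≡ 1 mol CaCO₃): 38,120 / 100.1 g/mol = 380.8 mol.
Mass of CaCl₂·2H₂O: 380.8 × 147 = 55,980 g.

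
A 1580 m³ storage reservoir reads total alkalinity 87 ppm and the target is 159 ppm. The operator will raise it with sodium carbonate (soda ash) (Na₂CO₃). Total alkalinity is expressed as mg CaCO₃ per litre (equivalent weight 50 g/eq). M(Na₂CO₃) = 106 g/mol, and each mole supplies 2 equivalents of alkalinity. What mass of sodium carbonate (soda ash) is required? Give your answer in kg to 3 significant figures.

Volume: 1580 m³ = 1,580,000 L.
Alkalinity to add: (159 − 87) = 72 mg/L as CaCO₃ × 1,580,000 L = 113,800 g as CaCO₃.
Equivalents: 113,800 g ÷ 50 g/eq = 2275 eq.
Each mole of Na₂CO₃ supplies 2 eq, so 2275 / 2 = 1138 mol.
Mass: 1138 mol × 106 g/mol = 120,600 g.

121 kg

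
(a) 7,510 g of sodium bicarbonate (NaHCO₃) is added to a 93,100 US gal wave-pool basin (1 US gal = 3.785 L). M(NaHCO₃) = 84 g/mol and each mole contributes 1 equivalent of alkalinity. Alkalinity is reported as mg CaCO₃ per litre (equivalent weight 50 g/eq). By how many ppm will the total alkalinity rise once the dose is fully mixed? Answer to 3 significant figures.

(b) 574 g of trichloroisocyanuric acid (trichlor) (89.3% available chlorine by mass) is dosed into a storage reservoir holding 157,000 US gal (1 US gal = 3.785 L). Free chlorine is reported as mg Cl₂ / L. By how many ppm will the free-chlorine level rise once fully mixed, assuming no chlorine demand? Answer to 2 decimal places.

(a) Volume: 93,100 US gal × 3.785 L/gal = 352,384 L.
(a) Moles of NaHCO₃: 7,510 g ÷ 84 g/mol = 89.4 mol → 89.4 eq of alkalinity.
(a) As CaCO₃: 89.4 eq × 50 g/eq = 4470 g.
(a) Rise: 4470 g / 352,384 L × 1000 = 12.69 mg/L.

(b) Volume: 157,000 US gal × 3.785 L/gal = 594,245 L.
(b) Available chlorine delivered: 574 g × 0.893 = 512.6 g as Cl₂.
(b) Concentration rise: 512.6 g / 594,245 L = 0.8626 mg/L = 0.86 ppm.

(a) 12.7 ppm; (b) 0.86 ppm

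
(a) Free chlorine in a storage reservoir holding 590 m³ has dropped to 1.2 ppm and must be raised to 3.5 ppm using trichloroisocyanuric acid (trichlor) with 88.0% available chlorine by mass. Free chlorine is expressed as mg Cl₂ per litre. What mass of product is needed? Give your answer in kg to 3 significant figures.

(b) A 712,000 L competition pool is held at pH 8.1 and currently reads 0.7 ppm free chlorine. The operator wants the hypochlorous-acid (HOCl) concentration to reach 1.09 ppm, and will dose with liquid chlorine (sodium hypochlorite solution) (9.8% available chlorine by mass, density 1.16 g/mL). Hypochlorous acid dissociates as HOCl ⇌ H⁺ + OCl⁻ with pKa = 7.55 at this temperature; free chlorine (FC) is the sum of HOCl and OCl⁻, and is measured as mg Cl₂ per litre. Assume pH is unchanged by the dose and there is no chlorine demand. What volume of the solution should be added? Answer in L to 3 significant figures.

(a) 1.54 kg; (b) 26.7 L

(a) Volume: 590 m³ = 590,000 L.
(a) Chlorine deficit: 3.5 − 1.2 = 2.3 ppm = 2.3 mg/L as Cl₂.
(a) Cl₂ equivalent needed: 2.3 mg/L × 590,000 L = 1,357,000 mg = 1357 g.
(a) Product at 88.0% available chlorine: 1357 / 0.88 = 1542 g.

(b) [OCl⁻]/[HOCl] = 10^(pH − pKa) = 10^(8.1 − 7.55) = 3.548; fraction as HOCl = 1/(1 + 3.548) = 0.2199.
(b) Free chlorine required for 1.09 ppm HOCl: 1.09 / 0.2199 = 4.957 ppm.
(b) FC to add: 4.957 − 0.7 = 4.257 mg/L as Cl₂.
(b) Cl₂ equivalent: 4.257 mg/L × 712,000 L = 3031 g.
(b) Product at 9.8% available Cl: 3031 / 0.098 = 30,930 g.
(b) Volume: 30,930 g ÷ 1.16 g/mL = 26,670 mL.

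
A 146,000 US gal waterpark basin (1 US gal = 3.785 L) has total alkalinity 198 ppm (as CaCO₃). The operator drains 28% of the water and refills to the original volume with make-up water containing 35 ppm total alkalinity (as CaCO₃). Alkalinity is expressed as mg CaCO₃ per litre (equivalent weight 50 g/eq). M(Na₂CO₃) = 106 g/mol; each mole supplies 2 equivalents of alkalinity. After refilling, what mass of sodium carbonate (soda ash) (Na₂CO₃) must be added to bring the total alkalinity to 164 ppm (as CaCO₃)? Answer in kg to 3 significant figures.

6.82 kg

Volume: 146,000 US gal × 3.785 L/gal = 552,610 L.
After draining 28% and refilling: 198 × 0.72 + 35 × 0.28 = 152.36 ppm.
Deficit to target: 164 − 152.36 = 11.64 mg/L.
As CaCO₃: 11.64 mg/L × 552,610 L = 6432 g; ÷ 50 g/eq ÷ 2 = 64.32 mol Na₂CO₃.
Mass: 64.32 × 106 = 6818 g.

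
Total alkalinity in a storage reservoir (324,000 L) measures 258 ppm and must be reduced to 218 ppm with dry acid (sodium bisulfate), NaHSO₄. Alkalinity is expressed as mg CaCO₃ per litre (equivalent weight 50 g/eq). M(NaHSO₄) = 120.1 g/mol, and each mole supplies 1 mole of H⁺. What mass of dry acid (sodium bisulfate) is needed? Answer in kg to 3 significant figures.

31.1 kg

Alkalinity to neutralize: (258 − 218) = 40 mg/L as CaCO₃ × 324,000 L = 12,960 g as CaCO₃.
Equivalents of H⁺ required: 12,960 ÷ 50 g/eq = 259.2 eq = 259.2 mol NaHSO₄.
Mass of NaHSO₄: 259.2 × 120.1 = 31,130 g.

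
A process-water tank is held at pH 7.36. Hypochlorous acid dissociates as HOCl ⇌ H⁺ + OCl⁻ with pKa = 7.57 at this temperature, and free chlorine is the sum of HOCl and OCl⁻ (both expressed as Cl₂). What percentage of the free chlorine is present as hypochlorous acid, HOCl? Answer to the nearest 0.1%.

61.9%

[OCl⁻]/[HOCl] = 10^(pH − pKa) = 10^(7.36 − 7.57) = 10^-0.21 = 0.6166.
Fraction as HOCl = 1 / (1 + 0.6166) = 0.6186.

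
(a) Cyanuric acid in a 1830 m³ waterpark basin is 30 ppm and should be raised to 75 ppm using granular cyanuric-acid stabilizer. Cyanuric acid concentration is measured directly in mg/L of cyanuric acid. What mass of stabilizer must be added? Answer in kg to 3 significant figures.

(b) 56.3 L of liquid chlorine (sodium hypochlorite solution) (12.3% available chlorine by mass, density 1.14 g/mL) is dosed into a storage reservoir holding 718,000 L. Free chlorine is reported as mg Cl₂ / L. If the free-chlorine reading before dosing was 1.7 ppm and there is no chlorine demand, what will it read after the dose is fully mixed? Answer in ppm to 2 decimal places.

(a) Volume: 1830 m³ = 1,830,000 L.
(a) CYA to add: (75 − 30) = 45 mg/L × 1,830,000 L = 82,350 g cyanuric acid.

(b) Mass of solution: 56.3 L × 1000 mL/L × 1.14 g/mL = 64,180 g.
(b) Available chlorine delivered: 64,180 g × 0.123 = 7894 g as Cl₂.
(b) Concentration rise: 7894 g / 718,000 L = 10.99 mg/L = 10.99 ppm.
(b) Final FC: 1.7 + 10.99 = 12.69 ppm.

(a) 82.3 kg; (b) 12.69 ppm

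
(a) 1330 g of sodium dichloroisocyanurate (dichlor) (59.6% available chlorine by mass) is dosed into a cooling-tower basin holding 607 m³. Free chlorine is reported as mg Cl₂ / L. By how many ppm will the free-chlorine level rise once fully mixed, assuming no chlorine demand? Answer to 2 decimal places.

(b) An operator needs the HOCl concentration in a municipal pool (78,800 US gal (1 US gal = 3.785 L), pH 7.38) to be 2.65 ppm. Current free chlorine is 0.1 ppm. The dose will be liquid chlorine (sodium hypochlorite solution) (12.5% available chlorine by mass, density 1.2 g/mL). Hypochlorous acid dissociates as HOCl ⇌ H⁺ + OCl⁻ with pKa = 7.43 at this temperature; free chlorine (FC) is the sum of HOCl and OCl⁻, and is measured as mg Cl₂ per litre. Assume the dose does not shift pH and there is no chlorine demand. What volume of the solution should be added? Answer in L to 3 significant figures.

(a) 1.31 ppm; (b) 9.77 L

(a) Volume: 607 m³ = 607,000 L.
(a) Available chlorine delivered: 1330 g × 0.596 = 792.7 g as Cl₂.
(a) Concentration rise: 792.7 g / 607,000 L = 1.306 mg/L = 1.31 ppm.

(b) Volume: 78,800 US gal × 3.785 L/gal = 298,258 L.
(b) [OCl⁻]/[HOCl] = 10^(pH − pKa) = 10^(7.38 − 7.43) = 0.8913; fraction as HOCl = 1/(1 + 0.8913) = 0.5288.
(b) Free chlorine required for 2.65 ppm HOCl: 2.65 / 0.5288 = 5.012 ppm.
(b) FC to add: 5.012 − 0.1 = 4.912 mg/L as Cl₂.
(b) Cl₂ equivalent: 4.912 mg/L × 298,258 L = 1465 g.
(b) Product at 12.5% available Cl: 1465 / 0.125 = 11,720 g.
(b) Volume: 11,720 g ÷ 1.2 g/mL = 9767 mL.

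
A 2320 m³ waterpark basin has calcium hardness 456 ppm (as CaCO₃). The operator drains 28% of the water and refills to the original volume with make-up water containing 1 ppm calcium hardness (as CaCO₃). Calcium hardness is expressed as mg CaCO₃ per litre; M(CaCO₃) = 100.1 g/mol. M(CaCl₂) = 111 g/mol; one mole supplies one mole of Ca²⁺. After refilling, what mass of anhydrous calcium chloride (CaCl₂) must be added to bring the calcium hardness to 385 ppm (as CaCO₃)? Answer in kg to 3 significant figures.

Volume: 2320 m³ = 2,320,000 L.
After draining 28% and refilling: 456 × 0.72 + 1 × 0.28 = 328.6 ppm.
Deficit to target: 385 − 328.6 = 56.4 mg/L.
As CaCO₃: 56.4 mg/L × 2,320,000 L = 130,800 g; ÷ 100.1 = 1307 mol Ca²⁺.
Mass: 1307 × 111 = 145,100 g.

145 kg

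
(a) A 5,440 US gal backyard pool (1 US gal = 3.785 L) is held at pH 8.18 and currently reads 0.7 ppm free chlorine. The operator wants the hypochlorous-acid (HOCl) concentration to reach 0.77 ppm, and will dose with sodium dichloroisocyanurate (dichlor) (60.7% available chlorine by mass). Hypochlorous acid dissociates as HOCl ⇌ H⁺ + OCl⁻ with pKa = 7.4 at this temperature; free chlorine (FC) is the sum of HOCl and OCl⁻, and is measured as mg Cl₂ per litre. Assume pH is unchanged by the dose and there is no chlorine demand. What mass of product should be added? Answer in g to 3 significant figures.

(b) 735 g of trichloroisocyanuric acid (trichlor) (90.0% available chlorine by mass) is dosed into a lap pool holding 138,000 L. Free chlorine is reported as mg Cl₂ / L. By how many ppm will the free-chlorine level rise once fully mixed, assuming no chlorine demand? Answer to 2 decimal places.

(a) 160 g; (b) 4.79 ppm

(a) Volume: 5,440 US gal × 3.785 L/gal = 20,590 L.
(a) [OCl⁻]/[HOCl] = 10^(pH − pKa) = 10^(8.18 − 7.4) = 6.026; fraction as HOCl = 1/(1 + 6.026) = 0.1423.
(a) Free chlorine required for 0.77 ppm HOCl: 0.77 / 0.1423 = 5.41 ppm.
(a) FC to add: 5.41 − 0.7 = 4.71 mg/L as Cl₂.
(a) Cl₂ equivalent: 4.71 mg/L × 20,590 L = 96.97 g.
(a) Product at 60.7% available Cl: 96.97 / 0.607 = 159.8 g.

(b) Available chlorine delivered: 735 g × 0.9 = 661.5 g as Cl₂.
(b) Concentration rise: 661.5 g / 138,000 L = 4.793 mg/L = 4.79 ppm.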